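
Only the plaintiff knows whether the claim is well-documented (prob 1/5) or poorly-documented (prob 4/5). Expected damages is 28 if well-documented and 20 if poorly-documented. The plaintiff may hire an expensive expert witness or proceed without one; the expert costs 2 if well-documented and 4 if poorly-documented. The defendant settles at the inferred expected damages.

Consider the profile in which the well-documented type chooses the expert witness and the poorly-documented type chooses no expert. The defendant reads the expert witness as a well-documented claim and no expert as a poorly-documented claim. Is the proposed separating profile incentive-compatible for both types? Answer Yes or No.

No

Under these beliefs, the expert witness earns settlement 28 and no expert earns settlement 20.
well-documented: the expert witness nets 28 − 2 = 26; no expert nets 20. well-documented prefers the expert witness.
poorly-documented: the expert witness nets 28 − 4 = 24; no expert nets 20. poorly-documented would deviate to the expert witness.
poorly-documented has a profitable deviation, so the profile is not an equilibrium.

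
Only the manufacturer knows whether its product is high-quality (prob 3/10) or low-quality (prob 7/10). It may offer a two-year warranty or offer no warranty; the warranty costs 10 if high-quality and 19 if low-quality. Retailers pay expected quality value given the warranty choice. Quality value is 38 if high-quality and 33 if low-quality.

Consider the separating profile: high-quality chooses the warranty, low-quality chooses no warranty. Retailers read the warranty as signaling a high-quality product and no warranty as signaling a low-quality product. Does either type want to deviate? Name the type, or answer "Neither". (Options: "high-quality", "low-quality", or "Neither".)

The warranty pays 38; no warranty pays 33.
high-quality: assigned the warranty, nets 38 − 10 = 28; deviating to no warranty nets 33.
low-quality: assigned no warranty, nets 33; deviating to the warranty nets 38 − 19 = 19.
The high-quality type gains 5 by deviating.

high-quality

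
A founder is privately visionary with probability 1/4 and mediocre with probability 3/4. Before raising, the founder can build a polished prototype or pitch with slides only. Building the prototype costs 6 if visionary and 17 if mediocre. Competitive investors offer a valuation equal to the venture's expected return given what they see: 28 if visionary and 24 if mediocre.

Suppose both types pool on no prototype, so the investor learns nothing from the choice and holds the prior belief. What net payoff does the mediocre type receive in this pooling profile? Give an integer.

25

Pooled valuation = 1/4·28 + 3/4·24 = 25.
mediocre pays no cost for no prototype, so net payoff = 25.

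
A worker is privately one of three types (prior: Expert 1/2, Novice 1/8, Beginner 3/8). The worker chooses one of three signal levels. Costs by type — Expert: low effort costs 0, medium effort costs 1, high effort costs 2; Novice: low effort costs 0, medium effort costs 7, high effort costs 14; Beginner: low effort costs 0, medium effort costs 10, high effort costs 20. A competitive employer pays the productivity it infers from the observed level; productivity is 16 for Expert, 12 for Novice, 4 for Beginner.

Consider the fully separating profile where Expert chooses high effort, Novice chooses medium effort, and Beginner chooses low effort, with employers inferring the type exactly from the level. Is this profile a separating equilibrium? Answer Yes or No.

Yes

Separating wages: high effort → 16, medium effort → 12, low effort → 4.
Expert (assigned high effort): low effort: 4 − 0 = 4; medium effort: 12 − 1 = 11; high effort: 16 − 2 = 14. Expert stays.
Novice (assigned medium effort): low effort: 4 − 0 = 4; medium effort: 12 − 7 = 5; high effort: 16 − 14 = 2. Novice stays.
Beginner (assigned low effort): low effort: 4 − 0 = 4; medium effort: 12 − 10 = 2; high effort: 16 − 20 = -4. Beginner stays.
Every type prefers its assigned level; separation holds.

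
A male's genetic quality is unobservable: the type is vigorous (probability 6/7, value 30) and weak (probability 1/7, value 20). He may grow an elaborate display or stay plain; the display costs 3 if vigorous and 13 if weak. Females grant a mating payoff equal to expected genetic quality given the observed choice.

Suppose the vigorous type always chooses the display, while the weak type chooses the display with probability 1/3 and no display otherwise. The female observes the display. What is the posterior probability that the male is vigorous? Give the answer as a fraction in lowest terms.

18/19

P(the display) = (6/7)·1 + (1/7)·(1/3) = 19/21.
By Bayes' rule, P(vigorous | the display) = (6/7) / (19/21) = 18/19.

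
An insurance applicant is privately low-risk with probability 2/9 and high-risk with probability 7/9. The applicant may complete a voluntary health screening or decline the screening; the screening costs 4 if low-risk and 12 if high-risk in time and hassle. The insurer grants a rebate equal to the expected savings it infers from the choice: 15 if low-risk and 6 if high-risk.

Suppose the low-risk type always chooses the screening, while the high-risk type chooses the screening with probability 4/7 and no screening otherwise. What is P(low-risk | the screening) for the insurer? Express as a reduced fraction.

1/3

P(the screening) = (2/9)·1 + (7/9)·(4/7) = 2/3.
By Bayes' rule, P(low-risk | the screening) = (2/9) / (2/3) = 1/3.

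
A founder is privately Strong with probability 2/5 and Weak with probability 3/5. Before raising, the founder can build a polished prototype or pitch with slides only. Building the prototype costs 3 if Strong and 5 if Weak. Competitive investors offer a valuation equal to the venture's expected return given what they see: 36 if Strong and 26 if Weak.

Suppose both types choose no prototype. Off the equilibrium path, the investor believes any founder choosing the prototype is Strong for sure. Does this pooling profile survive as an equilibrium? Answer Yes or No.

No

On path, the investor holds the prior and pays 2/5·36 + 3/5·26 = 30. Off path (the prototype), believing Strong, it pays 36.
Strong: no prototype nets 30; the prototype nets 36 − 3 = 33. Strong would deviate.
Weak: no prototype nets 30; the prototype nets 36 − 5 = 31. Weak would deviate.
A type deviates, so pooling fails.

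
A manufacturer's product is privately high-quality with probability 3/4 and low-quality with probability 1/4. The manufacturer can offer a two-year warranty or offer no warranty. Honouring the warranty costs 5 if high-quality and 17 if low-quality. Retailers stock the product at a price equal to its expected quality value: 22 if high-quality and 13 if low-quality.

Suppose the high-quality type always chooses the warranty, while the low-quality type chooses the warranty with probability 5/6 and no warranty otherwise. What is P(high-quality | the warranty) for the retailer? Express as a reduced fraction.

P(the warranty) = (3/4)·1 + (1/4)·(5/6) = 23/24.
By Bayes' rule, P(high-quality | the warranty) = (3/4) / (23/24) = 18/23.

18/23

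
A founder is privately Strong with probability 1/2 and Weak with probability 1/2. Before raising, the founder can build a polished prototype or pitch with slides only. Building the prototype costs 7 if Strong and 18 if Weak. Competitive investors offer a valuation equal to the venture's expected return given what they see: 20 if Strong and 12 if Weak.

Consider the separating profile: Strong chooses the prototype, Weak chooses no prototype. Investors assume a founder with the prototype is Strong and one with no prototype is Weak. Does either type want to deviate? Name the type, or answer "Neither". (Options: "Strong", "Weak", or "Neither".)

The prototype pays 20; no prototype pays 12.
Strong: assigned the prototype, nets 20 − 7 = 13; deviating to no prototype nets 12.
Weak: assigned no prototype, nets 12; deviating to the prototype nets 20 − 18 = 2.
Both types strictly prefer their assigned action; no profitable deviation.

Neither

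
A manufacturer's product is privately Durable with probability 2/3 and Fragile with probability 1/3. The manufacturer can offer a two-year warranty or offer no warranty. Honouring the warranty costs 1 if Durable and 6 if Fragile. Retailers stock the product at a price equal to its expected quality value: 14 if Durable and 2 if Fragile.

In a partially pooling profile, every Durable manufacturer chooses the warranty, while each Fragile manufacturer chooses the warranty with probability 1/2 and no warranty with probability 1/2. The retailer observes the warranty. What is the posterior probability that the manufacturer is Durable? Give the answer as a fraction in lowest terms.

4/5

P(the warranty) = (2/3)·1 + (1/3)·(1/2) = 5/6.
By Bayes' rule, P(Durable | the warranty) = (2/3) / (5/6) = 4/5.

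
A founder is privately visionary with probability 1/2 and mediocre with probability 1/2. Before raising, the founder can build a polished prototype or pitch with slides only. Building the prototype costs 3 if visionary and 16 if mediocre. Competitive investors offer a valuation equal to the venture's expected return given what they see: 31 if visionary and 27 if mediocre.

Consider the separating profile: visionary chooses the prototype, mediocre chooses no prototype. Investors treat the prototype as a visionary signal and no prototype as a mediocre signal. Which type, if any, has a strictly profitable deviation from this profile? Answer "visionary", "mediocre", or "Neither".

Neither

The prototype pays 31; no prototype pays 27.
visionary: assigned the prototype, nets 31 − 3 = 28; deviating to no prototype nets 27.
mediocre: assigned no prototype, nets 27; deviating to the prototype nets 31 − 16 = 15.
Both types strictly prefer their assigned action; no profitable deviation.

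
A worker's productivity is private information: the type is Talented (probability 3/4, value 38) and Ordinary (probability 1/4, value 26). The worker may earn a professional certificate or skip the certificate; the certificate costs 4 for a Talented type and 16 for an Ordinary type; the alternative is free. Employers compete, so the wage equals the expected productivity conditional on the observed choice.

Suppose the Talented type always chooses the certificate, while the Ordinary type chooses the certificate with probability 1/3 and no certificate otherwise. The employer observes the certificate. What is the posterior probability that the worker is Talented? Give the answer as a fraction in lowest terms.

P(the certificate) = (3/4)·1 + (1/4)·(1/3) = 5/6.
By Bayes' rule, P(Talented | the certificate) = (3/4) / (5/6) = 9/10.

9/10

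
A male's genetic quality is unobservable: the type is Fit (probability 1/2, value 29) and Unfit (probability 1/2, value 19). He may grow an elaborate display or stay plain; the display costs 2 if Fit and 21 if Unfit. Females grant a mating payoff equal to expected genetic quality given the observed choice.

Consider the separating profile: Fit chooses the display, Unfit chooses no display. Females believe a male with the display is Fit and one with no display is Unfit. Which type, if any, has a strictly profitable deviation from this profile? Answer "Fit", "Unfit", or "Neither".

The display pays 29; no display pays 19.
Fit: assigned the display, nets 29 − 2 = 27; deviating to no display nets 19.
Unfit: assigned no display, nets 19; deviating to the display nets 29 − 21 = 8.
Both types strictly prefer their assigned action; no profitable deviation.

Neither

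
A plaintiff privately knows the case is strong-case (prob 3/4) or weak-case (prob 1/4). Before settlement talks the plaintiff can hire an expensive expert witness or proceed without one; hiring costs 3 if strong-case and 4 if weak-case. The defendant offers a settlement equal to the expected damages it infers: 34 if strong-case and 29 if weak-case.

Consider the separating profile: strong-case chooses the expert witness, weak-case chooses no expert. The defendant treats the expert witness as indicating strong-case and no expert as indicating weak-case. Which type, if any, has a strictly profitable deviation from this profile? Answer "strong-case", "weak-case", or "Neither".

The expert witness pays 34; no expert pays 29.
strong-case: assigned the expert witness, nets 34 − 3 = 31; deviating to no expert nets 29.
weak-case: assigned no expert, nets 29; deviating to the expert witness nets 34 − 4 = 30.
The weak-case type gains 1 by deviating.

weak-case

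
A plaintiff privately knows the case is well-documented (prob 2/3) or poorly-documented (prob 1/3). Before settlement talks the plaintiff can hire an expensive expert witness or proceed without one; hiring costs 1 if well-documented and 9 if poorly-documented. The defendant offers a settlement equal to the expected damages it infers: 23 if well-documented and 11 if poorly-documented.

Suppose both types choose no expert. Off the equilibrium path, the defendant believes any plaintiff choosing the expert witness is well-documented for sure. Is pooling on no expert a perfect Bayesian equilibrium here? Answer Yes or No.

On path, the defendant holds the prior and pays 2/3·23 + 1/3·11 = 19. Off path (the expert witness), believing well-documented, it pays 23.
well-documented: no expert nets 19; the expert witness nets 23 − 1 = 22. well-documented would deviate.
poorly-documented: no expert nets 19; the expert witness nets 23 − 9 = 14. poorly-documented stays.
A type deviates, so pooling fails.

No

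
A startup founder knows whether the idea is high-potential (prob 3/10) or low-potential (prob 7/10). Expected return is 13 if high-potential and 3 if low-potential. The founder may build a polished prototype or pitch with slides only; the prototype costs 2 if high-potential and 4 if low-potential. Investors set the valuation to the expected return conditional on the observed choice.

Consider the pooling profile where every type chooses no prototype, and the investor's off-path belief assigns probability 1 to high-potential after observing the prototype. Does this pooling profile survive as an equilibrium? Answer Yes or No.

On path, the investor holds the prior and pays 3/10·13 + 7/10·3 = 6. Off path (the prototype), believing high-potential, it pays 13.
high-potential: no prototype nets 6; the prototype nets 13 − 2 = 11. high-potential would deviate.
low-potential: no prototype nets 6; the prototype nets 13 − 4 = 9. low-potential would deviate.
A type deviates, so pooling fails.

No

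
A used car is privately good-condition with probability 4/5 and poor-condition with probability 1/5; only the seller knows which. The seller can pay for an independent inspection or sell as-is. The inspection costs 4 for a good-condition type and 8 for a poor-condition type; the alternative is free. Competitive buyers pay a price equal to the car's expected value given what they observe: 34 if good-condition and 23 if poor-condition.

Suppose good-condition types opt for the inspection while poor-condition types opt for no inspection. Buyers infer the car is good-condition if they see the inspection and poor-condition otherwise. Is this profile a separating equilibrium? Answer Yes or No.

No

Under these beliefs, the inspection earns price 34 and no inspection earns price 23.
good-condition: the inspection nets 34 − 4 = 30; no inspection nets 23. good-condition prefers the inspection.
poor-condition: the inspection nets 34 − 8 = 26; no inspection nets 23. poor-condition would deviate to the inspection.
poor-condition has a profitable deviation, so the profile is not an equilibrium.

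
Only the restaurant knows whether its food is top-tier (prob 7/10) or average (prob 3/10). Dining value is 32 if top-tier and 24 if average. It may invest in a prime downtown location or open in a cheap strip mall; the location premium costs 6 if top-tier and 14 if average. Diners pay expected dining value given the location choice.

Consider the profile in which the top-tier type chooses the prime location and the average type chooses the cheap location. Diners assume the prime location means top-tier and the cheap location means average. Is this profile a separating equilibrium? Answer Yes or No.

Yes

Under these beliefs, the prime location earns price premium 32 and the cheap location earns price premium 24.
top-tier: the prime location nets 32 − 6 = 26; the cheap location nets 24. top-tier prefers the prime location.
average: the prime location nets 32 − 14 = 18; the cheap location nets 24. average prefers the cheap location.
Neither type deviates, so the separating profile is an equilibrium.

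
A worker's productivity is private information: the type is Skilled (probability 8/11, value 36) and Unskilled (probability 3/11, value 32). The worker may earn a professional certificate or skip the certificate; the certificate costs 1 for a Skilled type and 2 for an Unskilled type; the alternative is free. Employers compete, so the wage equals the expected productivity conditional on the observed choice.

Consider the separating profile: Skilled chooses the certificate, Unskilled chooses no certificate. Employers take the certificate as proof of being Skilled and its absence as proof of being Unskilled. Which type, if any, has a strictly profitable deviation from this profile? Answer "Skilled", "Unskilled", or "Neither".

The certificate pays 36; no certificate pays 32.
Skilled: assigned the certificate, nets 36 − 1 = 35; deviating to no certificate nets 32.
Unskilled: assigned no certificate, nets 32; deviating to the certificate nets 36 − 2 = 34.
The Unskilled type gains 2 by deviating.

Unskilled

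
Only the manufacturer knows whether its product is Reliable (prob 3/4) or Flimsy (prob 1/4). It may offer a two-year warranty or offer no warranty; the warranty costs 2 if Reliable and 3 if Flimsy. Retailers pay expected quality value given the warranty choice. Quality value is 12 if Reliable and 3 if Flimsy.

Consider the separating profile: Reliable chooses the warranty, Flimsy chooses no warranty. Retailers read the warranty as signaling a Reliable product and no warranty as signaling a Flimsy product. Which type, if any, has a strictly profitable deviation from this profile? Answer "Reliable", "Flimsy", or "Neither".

The warranty pays 12; no warranty pays 3.
Reliable: assigned the warranty, nets 12 − 2 = 10; deviating to no warranty nets 3.
Flimsy: assigned no warranty, nets 3; deviating to the warranty nets 12 − 3 = 9.
The Flimsy type gains 6 by deviating.

Flimsy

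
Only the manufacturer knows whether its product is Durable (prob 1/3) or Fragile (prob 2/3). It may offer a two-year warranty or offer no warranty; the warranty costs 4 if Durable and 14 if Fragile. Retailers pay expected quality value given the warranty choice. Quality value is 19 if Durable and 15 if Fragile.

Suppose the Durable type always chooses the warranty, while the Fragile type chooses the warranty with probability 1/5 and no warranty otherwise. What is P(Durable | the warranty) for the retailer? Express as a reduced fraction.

5/7

P(the warranty) = (1/3)·1 + (2/3)·(1/5) = 7/15.
By Bayes' rule, P(Durable | the warranty) = (1/3) / (7/15) = 5/7.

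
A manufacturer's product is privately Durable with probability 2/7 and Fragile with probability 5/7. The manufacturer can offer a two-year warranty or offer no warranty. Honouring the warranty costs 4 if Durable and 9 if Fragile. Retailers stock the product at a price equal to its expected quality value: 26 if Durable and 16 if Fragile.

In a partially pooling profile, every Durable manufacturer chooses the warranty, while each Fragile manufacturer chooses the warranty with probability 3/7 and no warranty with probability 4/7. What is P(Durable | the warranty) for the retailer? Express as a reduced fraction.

P(the warranty) = (2/7)·1 + (5/7)·(3/7) = 29/49.
By Bayes' rule, P(Durable | the warranty) = (2/7) / (29/49) = 14/29.

14/29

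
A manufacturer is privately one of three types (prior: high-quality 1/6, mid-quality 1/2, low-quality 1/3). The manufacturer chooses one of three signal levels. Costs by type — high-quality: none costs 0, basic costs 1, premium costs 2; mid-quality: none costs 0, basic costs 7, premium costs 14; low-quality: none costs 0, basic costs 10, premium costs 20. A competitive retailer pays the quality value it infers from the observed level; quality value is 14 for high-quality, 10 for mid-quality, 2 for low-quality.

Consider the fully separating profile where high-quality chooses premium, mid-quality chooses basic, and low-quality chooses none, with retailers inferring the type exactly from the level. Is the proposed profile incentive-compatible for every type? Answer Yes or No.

Separating prices: premium → 14, basic → 10, none → 2.
high-quality (assigned premium): none: 2 − 0 = 2; basic: 10 − 1 = 9; premium: 14 − 2 = 12. high-quality stays.
mid-quality (assigned basic): none: 2 − 0 = 2; basic: 10 − 7 = 3; premium: 14 − 14 = 0. mid-quality stays.
low-quality (assigned none): none: 2 − 0 = 2; basic: 10 − 10 = 0; premium: 14 − 20 = -6. low-quality stays.
Every type prefers its assigned level; separation holds.

Yes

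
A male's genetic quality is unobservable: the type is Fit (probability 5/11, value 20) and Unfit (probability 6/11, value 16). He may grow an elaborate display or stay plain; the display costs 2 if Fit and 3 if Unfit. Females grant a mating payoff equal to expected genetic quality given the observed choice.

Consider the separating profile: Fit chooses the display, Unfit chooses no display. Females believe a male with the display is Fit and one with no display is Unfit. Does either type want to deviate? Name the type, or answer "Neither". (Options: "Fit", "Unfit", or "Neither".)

The display pays 20; no display pays 16.
Fit: assigned the display, nets 20 − 2 = 18; deviating to no display nets 16.
Unfit: assigned no display, nets 16; deviating to the display nets 20 − 3 = 17.
The Unfit type gains 1 by deviating.

Unfit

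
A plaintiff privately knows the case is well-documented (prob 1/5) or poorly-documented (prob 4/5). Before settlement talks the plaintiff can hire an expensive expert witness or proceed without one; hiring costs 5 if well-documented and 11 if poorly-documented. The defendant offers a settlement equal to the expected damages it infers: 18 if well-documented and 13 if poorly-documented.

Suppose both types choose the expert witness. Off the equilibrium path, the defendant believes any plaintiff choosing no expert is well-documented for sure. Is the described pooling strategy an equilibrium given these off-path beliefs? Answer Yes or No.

No

On path, the defendant holds the prior and pays 1/5·18 + 4/5·13 = 14. Off path (no expert), believing well-documented, it pays 18.
well-documented: the expert witness nets 14 − 5 = 9; no expert nets 18. well-documented would deviate.
poorly-documented: the expert witness nets 14 − 11 = 3; no expert nets 18. poorly-documented would deviate.
A type deviates, so pooling fails.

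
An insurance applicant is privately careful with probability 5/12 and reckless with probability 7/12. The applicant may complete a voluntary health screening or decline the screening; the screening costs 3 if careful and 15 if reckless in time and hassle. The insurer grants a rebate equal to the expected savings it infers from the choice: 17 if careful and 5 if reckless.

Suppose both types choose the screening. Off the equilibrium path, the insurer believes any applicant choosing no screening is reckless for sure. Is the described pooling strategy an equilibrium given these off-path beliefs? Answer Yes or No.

No

On path, the insurer holds the prior and pays 5/12·17 + 7/12·5 = 10. Off path (no screening), believing reckless, it pays 5.
careful: the screening nets 10 − 3 = 7; no screening nets 5. careful stays.
reckless: the screening nets 10 − 15 = -5; no screening nets 5. reckless would deviate.
A type deviates, so pooling fails.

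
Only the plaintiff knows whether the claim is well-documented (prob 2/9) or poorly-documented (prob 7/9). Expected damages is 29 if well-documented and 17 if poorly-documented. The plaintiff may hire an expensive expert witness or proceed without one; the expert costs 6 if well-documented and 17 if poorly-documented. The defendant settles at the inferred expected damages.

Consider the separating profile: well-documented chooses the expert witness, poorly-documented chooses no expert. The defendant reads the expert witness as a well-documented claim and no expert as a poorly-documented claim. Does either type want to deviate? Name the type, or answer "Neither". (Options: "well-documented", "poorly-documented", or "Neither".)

The expert witness pays 29; no expert pays 17.
well-documented: assigned the expert witness, nets 29 − 6 = 23; deviating to no expert nets 17.
poorly-documented: assigned no expert, nets 17; deviating to the expert witness nets 29 − 17 = 12.
Both types strictly prefer their assigned action; no profitable deviation.

Neither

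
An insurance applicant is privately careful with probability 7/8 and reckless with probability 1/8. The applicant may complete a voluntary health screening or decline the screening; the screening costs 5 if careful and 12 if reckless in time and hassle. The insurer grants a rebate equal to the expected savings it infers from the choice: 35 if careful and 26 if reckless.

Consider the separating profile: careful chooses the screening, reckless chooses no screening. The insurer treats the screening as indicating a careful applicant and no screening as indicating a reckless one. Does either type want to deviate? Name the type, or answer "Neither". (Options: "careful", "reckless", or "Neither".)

Neither

The screening pays 35; no screening pays 26.
careful: assigned the screening, nets 35 − 5 = 30; deviating to no screening nets 26.
reckless: assigned no screening, nets 26; deviating to the screening nets 35 − 12 = 23.
Both types strictly prefer their assigned action; no profitable deviation.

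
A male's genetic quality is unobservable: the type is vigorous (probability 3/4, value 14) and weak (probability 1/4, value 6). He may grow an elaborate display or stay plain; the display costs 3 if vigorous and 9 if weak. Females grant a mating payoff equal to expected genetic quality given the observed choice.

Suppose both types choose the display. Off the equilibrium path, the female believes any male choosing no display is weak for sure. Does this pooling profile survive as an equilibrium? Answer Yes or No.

On path, the female holds the prior and pays 3/4·14 + 1/4·6 = 12. Off path (no display), believing weak, it pays 6.
vigorous: the display nets 12 − 3 = 9; no display nets 6. vigorous stays.
weak: the display nets 12 − 9 = 3; no display nets 6. weak would deviate.
A type deviates, so pooling fails.

No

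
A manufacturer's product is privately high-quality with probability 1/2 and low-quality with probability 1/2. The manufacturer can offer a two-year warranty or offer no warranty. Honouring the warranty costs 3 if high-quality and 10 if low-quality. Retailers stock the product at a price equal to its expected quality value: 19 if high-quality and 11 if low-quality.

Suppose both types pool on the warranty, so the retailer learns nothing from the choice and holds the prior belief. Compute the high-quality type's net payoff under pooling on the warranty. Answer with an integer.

Pooled price = 1/2·19 + 1/2·11 = 15.
high-quality pays cost 3 for the warranty, so net payoff = 15 − 3 = 12.

12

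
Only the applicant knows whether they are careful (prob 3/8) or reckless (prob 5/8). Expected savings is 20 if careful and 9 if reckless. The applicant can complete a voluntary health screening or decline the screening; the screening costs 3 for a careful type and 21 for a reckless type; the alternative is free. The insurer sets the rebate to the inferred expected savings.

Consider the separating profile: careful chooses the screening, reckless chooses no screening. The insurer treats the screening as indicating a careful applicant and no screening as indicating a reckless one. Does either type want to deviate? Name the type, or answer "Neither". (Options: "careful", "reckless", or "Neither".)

The screening pays 20; no screening pays 9.
careful: assigned the screening, nets 20 − 3 = 17; deviating to no screening nets 9.
reckless: assigned no screening, nets 9; deviating to the screening nets 20 − 21 = -1.
Both types strictly prefer their assigned action; no profitable deviation.

Neither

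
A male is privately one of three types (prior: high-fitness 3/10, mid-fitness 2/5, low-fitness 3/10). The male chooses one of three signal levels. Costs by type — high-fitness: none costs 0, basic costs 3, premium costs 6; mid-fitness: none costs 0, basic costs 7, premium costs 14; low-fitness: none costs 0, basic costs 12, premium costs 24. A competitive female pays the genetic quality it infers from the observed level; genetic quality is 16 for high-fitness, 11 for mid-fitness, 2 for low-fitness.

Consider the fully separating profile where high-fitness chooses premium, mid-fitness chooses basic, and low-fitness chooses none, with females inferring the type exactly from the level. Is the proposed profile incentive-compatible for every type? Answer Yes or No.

Yes

Separating mating payoffs: premium → 16, basic → 11, none → 2.
high-fitness (assigned premium): none: 2 − 0 = 2; basic: 11 − 3 = 8; premium: 16 − 6 = 10. high-fitness stays.
mid-fitness (assigned basic): none: 2 − 0 = 2; basic: 11 − 7 = 4; premium: 16 − 14 = 2. mid-fitness stays.
low-fitness (assigned none): none: 2 − 0 = 2; basic: 11 − 12 = -1; premium: 16 − 24 = -8. low-fitness stays.
Every type prefers its assigned level; separation holds.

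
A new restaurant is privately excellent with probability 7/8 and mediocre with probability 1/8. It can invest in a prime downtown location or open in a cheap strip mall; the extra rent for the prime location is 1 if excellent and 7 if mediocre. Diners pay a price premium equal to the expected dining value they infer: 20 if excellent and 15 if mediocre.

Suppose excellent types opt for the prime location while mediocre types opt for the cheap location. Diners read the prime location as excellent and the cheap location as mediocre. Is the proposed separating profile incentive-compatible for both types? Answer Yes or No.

Yes

Under these beliefs, the prime location earns price premium 20 and the cheap location earns price premium 15.
excellent: the prime location nets 20 − 1 = 19; the cheap location nets 15. excellent prefers the prime location.
mediocre: the prime location nets 20 − 7 = 13; the cheap location nets 15. mediocre prefers the cheap location.
Neither type deviates, so the separating profile is an equilibrium.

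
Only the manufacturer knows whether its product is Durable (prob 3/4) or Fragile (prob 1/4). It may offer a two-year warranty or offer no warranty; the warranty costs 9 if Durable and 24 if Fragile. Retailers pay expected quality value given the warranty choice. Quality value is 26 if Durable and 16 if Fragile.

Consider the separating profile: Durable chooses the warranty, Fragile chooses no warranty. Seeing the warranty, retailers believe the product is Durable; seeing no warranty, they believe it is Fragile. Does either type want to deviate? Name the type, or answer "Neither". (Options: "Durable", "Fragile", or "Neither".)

The warranty pays 26; no warranty pays 16.
Durable: assigned the warranty, nets 26 − 9 = 17; deviating to no warranty nets 16.
Fragile: assigned no warranty, nets 16; deviating to the warranty nets 26 − 24 = 2.
Both types strictly prefer their assigned action; no profitable deviation.

Neither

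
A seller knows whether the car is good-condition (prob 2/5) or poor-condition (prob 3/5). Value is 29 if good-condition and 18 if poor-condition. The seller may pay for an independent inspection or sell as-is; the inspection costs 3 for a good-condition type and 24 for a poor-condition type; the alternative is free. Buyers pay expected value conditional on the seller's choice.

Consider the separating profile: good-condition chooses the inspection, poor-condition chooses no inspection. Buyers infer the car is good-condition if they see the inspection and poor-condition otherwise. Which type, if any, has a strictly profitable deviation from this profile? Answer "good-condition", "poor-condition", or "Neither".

The inspection pays 29; no inspection pays 18.
good-condition: assigned the inspection, nets 29 − 3 = 26; deviating to no inspection nets 18.
poor-condition: assigned no inspection, nets 18; deviating to the inspection nets 29 − 24 = 5.
Both types strictly prefer their assigned action; no profitable deviation.

Neither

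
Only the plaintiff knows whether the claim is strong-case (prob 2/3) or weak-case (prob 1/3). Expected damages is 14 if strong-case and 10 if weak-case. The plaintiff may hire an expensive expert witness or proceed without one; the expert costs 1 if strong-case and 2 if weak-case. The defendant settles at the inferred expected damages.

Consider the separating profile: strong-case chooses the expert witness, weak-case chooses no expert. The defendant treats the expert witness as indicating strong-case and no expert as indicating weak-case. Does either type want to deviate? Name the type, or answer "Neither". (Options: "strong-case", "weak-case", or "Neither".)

The expert witness pays 14; no expert pays 10.
strong-case: assigned the expert witness, nets 14 − 1 = 13; deviating to no expert nets 10.
weak-case: assigned no expert, nets 10; deviating to the expert witness nets 14 − 2 = 12.
The weak-case type gains 2 by deviating.

weak-case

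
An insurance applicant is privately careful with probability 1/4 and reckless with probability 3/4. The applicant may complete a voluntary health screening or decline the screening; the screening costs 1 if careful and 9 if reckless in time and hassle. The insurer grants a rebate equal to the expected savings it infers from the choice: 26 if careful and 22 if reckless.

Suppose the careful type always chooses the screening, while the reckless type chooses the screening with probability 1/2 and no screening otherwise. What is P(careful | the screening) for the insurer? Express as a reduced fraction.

2/5

P(the screening) = (1/4)·1 + (3/4)·(1/2) = 5/8.
By Bayes' rule, P(careful | the screening) = (1/4) / (5/8) = 2/5.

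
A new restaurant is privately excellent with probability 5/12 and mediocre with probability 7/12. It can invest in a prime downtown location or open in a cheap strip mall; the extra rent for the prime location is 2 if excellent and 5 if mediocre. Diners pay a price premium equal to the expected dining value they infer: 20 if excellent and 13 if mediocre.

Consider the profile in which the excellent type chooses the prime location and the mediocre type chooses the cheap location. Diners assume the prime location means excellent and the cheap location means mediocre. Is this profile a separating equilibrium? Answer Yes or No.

Under these beliefs, the prime location earns price premium 20 and the cheap location earns price premium 13.
excellent: the prime location nets 20 − 2 = 18; the cheap location nets 13. excellent prefers the prime location.
mediocre: the prime location nets 20 − 5 = 15; the cheap location nets 13. mediocre would deviate to the prime location.
mediocre has a profitable deviation, so the profile is not an equilibrium.

No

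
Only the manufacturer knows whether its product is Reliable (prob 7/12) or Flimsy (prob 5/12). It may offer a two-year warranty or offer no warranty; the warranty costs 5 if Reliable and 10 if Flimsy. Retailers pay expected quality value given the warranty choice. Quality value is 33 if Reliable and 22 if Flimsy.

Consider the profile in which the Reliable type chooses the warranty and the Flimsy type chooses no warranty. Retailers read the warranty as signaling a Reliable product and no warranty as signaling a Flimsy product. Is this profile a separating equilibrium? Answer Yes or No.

No

Under these beliefs, the warranty earns price 33 and no warranty earns price 22.
Reliable: the warranty nets 33 − 5 = 28; no warranty nets 22. Reliable prefers the warranty.
Flimsy: the warranty nets 33 − 10 = 23; no warranty nets 22. Flimsy would deviate to the warranty.
Flimsy has a profitable deviation, so the profile is not an equilibrium.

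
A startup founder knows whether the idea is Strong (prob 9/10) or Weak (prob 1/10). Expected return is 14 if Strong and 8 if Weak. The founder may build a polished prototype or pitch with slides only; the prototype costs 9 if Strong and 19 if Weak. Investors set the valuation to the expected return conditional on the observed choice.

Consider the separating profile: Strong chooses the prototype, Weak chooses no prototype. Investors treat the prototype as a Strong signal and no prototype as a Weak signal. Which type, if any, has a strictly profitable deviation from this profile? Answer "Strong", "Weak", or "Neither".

Strong

The prototype pays 14; no prototype pays 8.
Strong: assigned the prototype, nets 14 − 9 = 5; deviating to no prototype nets 8.
Weak: assigned no prototype, nets 8; deviating to the prototype nets 14 − 19 = -5.
The Strong type gains 3 by deviating.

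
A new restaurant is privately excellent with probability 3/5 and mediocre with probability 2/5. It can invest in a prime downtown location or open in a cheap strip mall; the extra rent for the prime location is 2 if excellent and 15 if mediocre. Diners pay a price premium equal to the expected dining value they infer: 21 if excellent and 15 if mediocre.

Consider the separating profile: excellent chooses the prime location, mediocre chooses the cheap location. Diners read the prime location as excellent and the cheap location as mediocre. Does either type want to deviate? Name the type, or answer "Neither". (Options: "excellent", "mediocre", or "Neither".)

Neither

The prime location pays 21; the cheap location pays 15.
excellent: assigned the prime location, nets 21 − 2 = 19; deviating to the cheap location nets 15.
mediocre: assigned the cheap location, nets 15; deviating to the prime location nets 21 − 15 = 6.
Both types strictly prefer their assigned action; no profitable deviation.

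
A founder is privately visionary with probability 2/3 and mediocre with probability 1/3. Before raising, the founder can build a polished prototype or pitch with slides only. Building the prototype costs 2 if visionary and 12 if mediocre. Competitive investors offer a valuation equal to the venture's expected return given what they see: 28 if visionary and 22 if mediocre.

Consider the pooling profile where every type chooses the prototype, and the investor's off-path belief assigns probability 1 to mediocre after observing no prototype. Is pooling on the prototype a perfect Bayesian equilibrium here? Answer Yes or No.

No

On path, the investor holds the prior and pays 2/3·28 + 1/3·22 = 26. Off path (no prototype), believing mediocre, it pays 22.
visionary: the prototype nets 26 − 2 = 24; no prototype nets 22. visionary stays.
mediocre: the prototype nets 26 − 12 = 14; no prototype nets 22. mediocre would deviate.
A type deviates, so pooling fails.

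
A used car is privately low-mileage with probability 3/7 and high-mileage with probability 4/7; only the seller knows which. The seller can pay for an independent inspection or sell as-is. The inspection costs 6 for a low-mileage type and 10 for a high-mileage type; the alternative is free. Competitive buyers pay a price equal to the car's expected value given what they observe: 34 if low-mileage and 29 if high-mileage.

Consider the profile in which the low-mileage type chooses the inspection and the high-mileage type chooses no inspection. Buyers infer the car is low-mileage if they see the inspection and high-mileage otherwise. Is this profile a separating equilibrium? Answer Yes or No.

Under these beliefs, the inspection earns price 34 and no inspection earns price 29.
low-mileage: the inspection nets 34 − 6 = 28; no inspection nets 29. low-mileage would deviate to no inspection.
high-mileage: the inspection nets 34 − 10 = 24; no inspection nets 29. high-mileage prefers no inspection.
low-mileage has a profitable deviation, so the profile is not an equilibrium.

No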